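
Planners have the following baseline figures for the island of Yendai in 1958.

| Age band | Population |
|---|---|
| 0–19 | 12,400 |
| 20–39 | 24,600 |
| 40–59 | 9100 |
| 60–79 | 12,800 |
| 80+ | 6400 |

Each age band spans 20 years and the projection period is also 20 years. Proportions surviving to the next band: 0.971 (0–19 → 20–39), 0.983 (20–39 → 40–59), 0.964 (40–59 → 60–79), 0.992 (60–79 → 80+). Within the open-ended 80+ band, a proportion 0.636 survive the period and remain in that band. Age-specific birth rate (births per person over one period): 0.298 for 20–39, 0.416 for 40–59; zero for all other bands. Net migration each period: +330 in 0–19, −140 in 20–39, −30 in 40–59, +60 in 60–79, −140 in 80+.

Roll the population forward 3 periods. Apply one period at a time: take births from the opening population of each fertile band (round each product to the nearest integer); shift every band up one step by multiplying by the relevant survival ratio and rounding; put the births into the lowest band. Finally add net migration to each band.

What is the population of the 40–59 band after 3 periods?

10758

After projecting period 1:
Births: 24600 × 0.298 = 7331, 9100 × 0.416 = 3786 → 11117
20–39: 12400 × 0.971 = 12040
40–59: 24600 × 0.983 = 24182
60–79: 9100 × 0.964 = 8772
80+: 12800 × 0.992 + 6400 × 0.636 = 12698 + 4070 = 16768
Net migration: 0–19 + 330 → 11447; 20–39 − 140 → 11900; 40–59 − 30 → 24152; 60–79 + 60 → 8832; 80+ − 140 → 16628
End of period: [11447, 11900, 24152, 8832, 16628]
After projecting period 2:
Births: 11900 × 0.298 = 3546, 24152 × 0.416 = 10047 → 13593
20–39: 11447 × 0.971 = 11115
40–59: 11900 × 0.983 = 11698
60–79: 24152 × 0.964 = 23283
80+: 8832 × 0.992 + 16628 × 0.636 = 8761 + 10575 = 19336
Net migration: 0–19 + 330 → 13923; 20–39 − 140 → 10975; 40–59 − 30 → 11668; 60–79 + 60 → 23343; 80+ − 140 → 19196
End of period: [13923, 10975, 11668, 23343, 19196]
After projecting period 3:
Births: 10975 × 0.298 = 3271, 11668 × 0.416 = 4854 → 8125
20–39: 13923 × 0.971 = 13519
40–59: 10975 × 0.983 = 10788
60–79: 11668 × 0.964 = 11248
80+: 23343 × 0.992 + 19196 × 0.636 = 23156 + 12209 = 35365
Net migration: 0–19 + 330 → 8455; 20–39 − 140 → 13379; 40–59 − 30 → 10758; 60–79 + 60 → 11308; 80+ − 140 → 35225
End of period: [8455, 13379, 10758, 11308, 35225]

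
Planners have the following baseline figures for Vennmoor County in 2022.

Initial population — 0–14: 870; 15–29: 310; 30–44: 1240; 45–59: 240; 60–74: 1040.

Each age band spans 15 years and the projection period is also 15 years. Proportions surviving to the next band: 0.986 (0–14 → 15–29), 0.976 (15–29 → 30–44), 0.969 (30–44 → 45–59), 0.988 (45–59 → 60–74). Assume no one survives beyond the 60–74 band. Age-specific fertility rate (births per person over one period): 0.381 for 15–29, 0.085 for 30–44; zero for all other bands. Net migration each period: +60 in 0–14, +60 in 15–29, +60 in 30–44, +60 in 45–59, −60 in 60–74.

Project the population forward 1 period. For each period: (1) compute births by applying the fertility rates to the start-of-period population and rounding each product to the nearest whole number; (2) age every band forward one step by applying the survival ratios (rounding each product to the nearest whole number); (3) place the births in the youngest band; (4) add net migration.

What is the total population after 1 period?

3003

Let band 1 be 0–14 through band 5 = 60–74.
Period 1.
Births: 310 * 0.381 = 118 ; 1240 * 0.085 = 105 → 223
Band 2: 870 * 0.986 = 858
Band 3: 310 * 0.976 = 303
Band 4: 1240 * 0.969 = 1202
Band 5: 240 * 0.988 = 237
Net migration: Band 1 + 60 → 283; Band 2 + 60 → 918; Band 3 + 60 → 363; Band 4 + 60 → 1262; Band 5 − 60 → 177
End of period: [283, 918, 363, 1262, 177]
Total after period 1: 283 + 918 + 363 + 1262 + 177 = 3003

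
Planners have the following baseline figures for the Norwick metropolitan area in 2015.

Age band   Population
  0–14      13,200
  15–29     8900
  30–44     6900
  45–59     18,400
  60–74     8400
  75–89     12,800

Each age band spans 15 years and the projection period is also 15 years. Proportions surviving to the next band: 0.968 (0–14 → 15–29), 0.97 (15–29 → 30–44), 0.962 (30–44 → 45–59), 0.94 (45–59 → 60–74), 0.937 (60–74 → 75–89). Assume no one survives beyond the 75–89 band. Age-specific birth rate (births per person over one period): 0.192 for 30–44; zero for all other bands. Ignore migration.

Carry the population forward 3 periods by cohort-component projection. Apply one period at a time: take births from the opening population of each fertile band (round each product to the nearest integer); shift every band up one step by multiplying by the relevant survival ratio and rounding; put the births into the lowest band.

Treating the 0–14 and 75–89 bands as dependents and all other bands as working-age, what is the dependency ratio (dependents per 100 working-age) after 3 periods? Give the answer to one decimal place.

36.4

Period 1.
Births: 6900 × 0.192 = 1325
15–29: 13200 × 0.968 = 12778
30–44: 8900 × 0.97 = 8633
45–59: 6900 × 0.962 = 6638
60–74: 18400 × 0.94 = 17296
75–89: 8400 × 0.937 = 7871
Population now: 0–14=1325, 15–29=12778, 30–44=8633, 45–59=6638, 60–74=17296, 75–89=7871
Period 2.
Births: 8633 × 0.192 = 1658
15–29: 1325 × 0.968 = 1283
30–44: 12778 × 0.97 = 12395
45–59: 8633 × 0.962 = 8305
60–74: 6638 × 0.94 = 6240
75–89: 17296 × 0.937 = 16206
Population now: 0–14=1658, 15–29=1283, 30–44=12395, 45–59=8305, 60–74=6240, 75–89=16206
Period 3.
Births: 12395 × 0.192 = 2380
15–29: 1658 × 0.968 = 1605
30–44: 1283 × 0.97 = 1245
45–59: 12395 × 0.962 = 11924
60–74: 8305 × 0.94 = 7807
75–89: 6240 × 0.937 = 5847
Population now: 0–14=2380, 15–29=1605, 30–44=1245, 45–59=11924, 60–74=7807, 75–89=5847
Dependents (band 0–14 + band 75–89) = 2380 + 5847 = 8227; working-age = 22581; ratio = 8227/22581 × 100 = 36.4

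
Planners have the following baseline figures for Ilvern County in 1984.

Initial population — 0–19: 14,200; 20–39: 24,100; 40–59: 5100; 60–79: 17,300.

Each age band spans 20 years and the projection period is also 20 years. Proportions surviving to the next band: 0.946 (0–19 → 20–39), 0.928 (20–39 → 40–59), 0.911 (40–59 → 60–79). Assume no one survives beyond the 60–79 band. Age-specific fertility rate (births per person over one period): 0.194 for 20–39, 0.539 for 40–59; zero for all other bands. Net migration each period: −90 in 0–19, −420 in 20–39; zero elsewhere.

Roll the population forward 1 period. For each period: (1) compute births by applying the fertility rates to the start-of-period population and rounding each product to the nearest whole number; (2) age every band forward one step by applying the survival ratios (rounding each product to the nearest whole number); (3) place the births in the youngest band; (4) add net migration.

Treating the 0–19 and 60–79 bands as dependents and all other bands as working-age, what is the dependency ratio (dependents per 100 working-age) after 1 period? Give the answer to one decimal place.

Period 1.
Births: 24100 * 0.194 = 4675, 5100 * 0.539 = 2749 → 7424
20–39: 14200 * 0.946 = 13433
40–59: 24100 * 0.928 = 22365
60–79: 5100 * 0.911 = 4646
Net migration: 0–19 − 90 → 7334; 20–39 − 420 → 13013
Population now: 0–19=7334, 20–39=13013, 40–59=22365, 60–79=4646
Dependents (band 0–19 + band 60–79) = 7334 + 4646 = 11980; working-age = 35378; ratio = 11980/35378 × 100 = 33.9

33.9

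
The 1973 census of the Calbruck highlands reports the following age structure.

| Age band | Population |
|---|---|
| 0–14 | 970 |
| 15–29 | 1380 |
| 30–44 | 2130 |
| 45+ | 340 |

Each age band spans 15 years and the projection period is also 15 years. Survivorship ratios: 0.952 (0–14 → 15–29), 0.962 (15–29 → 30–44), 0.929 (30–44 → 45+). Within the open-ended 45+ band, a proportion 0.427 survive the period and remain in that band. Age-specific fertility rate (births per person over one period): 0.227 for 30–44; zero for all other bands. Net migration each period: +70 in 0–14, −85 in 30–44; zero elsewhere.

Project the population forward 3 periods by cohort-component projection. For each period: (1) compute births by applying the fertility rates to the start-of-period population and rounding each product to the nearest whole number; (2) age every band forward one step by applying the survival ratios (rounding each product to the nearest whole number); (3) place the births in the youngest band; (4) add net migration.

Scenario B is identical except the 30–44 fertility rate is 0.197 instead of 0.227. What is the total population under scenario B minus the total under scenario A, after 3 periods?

Numbering the groups 1..4 from youngest to oldest:
Period 1:
Births: 2130 * 0.227 = 484
Group 2: 970 * 0.952 = 923
Group 3: 1380 * 0.962 = 1328
Group 4: 2130 * 0.929 + 340 * 0.427 = 1979 + 145 = 2124
Net migration: Group 1 + 70 → 554; Group 3 − 85 → 1243
End of period: [554, 923, 1243, 2124]
Period 2:
Births: 1243 * 0.227 = 282
Group 2: 554 * 0.952 = 527
Group 3: 923 * 0.962 = 888
Group 4: 1243 * 0.929 + 2124 * 0.427 = 1155 + 907 = 2062
Net migration: Group 1 + 70 → 352; Group 3 − 85 → 803
End of period: [352, 527, 803, 2062]
Period 3:
Births: 803 * 0.227 = 182
Group 2: 352 * 0.952 = 335
Group 3: 527 * 0.962 = 507
Group 4: 803 * 0.929 + 2062 * 0.427 = 746 + 880 = 1626
Net migration: Group 1 + 70 → 252; Group 3 − 85 → 422
End of period: [252, 335, 422, 1626]
Scenario A total after 3 periods: 2635
Scenario B projection —
Period 1:
Births: 2130 * 0.197 = 420
Group 2: 970 * 0.952 = 923
Group 3: 1380 * 0.962 = 1328
Group 4: 2130 * 0.929 + 340 * 0.427 = 1979 + 145 = 2124
Net migration: Group 1 + 70 → 490; Group 3 − 85 → 1243
End of period: [490, 923, 1243, 2124]
Period 2:
Births: 1243 * 0.197 = 245
Group 2: 490 * 0.952 = 466
Group 3: 923 * 0.962 = 888
Group 4: 1243 * 0.929 + 2124 * 0.427 = 1155 + 907 = 2062
Net migration: Group 1 + 70 → 315; Group 3 − 85 → 803
End of period: [315, 466, 803, 2062]
Period 3:
Births: 803 * 0.197 = 158
Group 2: 315 * 0.952 = 300
Group 3: 466 * 0.962 = 448
Group 4: 803 * 0.929 + 2062 * 0.427 = 746 + 880 = 1626
Net migration: Group 1 + 70 → 228; Group 3 − 85 → 363
End of period: [228, 300, 363, 1626]
Scenario B total after 3 periods: 2517
Difference B − A = 2517 − 2635 = -118

-118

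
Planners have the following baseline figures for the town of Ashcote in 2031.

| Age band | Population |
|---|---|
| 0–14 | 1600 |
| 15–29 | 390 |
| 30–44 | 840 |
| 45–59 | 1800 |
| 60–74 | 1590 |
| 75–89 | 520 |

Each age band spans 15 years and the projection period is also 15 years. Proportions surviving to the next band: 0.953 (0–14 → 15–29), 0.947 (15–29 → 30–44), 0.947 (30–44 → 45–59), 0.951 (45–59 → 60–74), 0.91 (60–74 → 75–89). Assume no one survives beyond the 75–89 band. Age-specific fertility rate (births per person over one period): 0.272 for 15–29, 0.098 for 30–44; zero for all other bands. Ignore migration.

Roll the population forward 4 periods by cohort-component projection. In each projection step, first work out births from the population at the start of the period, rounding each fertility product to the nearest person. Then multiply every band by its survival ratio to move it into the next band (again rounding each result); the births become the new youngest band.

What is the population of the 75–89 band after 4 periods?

302

Period 1:
Births: 390 * 0.272 = 106, 840 * 0.098 = 82 ⇒ total 188
15–29: 1600 * 0.953 = 1525
30–44: 390 * 0.947 = 369
45–59: 840 * 0.947 = 795
60–74: 1800 * 0.951 = 1712
75–89: 1590 * 0.91 = 1447
Population now: 0–14=188, 15–29=1525, 30–44=369, 45–59=795, 60–74=1712, 75–89=1447
Period 2:
Births: 1525 * 0.272 = 415, 369 * 0.098 = 36 ⇒ total 451
15–29: 188 * 0.953 = 179
30–44: 1525 * 0.947 = 1444
45–59: 369 * 0.947 = 349
60–74: 795 * 0.951 = 756
75–89: 1712 * 0.91 = 1558
Population now: 0–14=451, 15–29=179, 30–44=1444, 45–59=349, 60–74=756, 75–89=1558
Period 3:
Births: 179 * 0.272 = 49, 1444 * 0.098 = 142 ⇒ total 191
15–29: 451 * 0.953 = 430
30–44: 179 * 0.947 = 170
45–59: 1444 * 0.947 = 1367
60–74: 349 * 0.951 = 332
75–89: 756 * 0.91 = 688
Population now: 0–14=191, 15–29=430, 30–44=170, 45–59=1367, 60–74=332, 75–89=688
Period 4:
Births: 430 * 0.272 = 117, 170 * 0.098 = 17 ⇒ total 134
15–29: 191 * 0.953 = 182
30–44: 430 * 0.947 = 407
45–59: 170 * 0.947 = 161
60–74: 1367 * 0.951 = 1300
75–89: 332 * 0.91 = 302
Population now: 0–14=134, 15–29=182, 30–44=407, 45–59=161, 60–74=1300, 75–89=302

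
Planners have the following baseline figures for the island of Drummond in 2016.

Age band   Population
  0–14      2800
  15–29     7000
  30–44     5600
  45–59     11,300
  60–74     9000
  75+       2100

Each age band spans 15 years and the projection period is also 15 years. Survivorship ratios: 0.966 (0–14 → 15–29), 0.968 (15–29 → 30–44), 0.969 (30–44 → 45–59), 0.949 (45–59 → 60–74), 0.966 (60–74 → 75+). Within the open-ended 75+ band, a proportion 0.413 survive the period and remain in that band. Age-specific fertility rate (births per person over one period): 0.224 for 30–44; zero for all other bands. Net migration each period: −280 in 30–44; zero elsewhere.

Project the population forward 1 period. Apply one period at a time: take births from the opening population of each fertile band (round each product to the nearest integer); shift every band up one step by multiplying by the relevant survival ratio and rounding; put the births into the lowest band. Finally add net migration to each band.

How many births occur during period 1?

After projecting period 1:
Births: 5600 × 0.224 = 1254
15–29: 2800 × 0.966 = 2705
30–44: 7000 × 0.968 = 6776
45–59: 5600 × 0.969 = 5426
60–74: 11300 × 0.949 = 10724
75+: 9000 × 0.966 + 2100 × 0.413 = 8694 + 867 = 9561
Net migration: 30–44 − 280 → 6496
Population now: 0–14=1254, 15–29=2705, 30–44=6496, 45–59=5426, 60–74=10724, 75+=9561

1254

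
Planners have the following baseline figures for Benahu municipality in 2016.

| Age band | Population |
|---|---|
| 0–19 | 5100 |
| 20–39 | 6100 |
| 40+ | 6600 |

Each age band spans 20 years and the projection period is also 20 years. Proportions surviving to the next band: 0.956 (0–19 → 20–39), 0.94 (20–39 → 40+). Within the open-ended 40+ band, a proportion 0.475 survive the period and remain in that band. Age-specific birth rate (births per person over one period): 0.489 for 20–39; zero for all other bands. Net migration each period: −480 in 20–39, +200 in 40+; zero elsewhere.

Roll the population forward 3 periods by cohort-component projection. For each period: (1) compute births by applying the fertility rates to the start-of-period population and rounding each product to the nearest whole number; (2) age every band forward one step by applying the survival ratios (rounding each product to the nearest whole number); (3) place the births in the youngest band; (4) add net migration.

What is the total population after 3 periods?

9269

Call the groups 1 to 3, youngest first.
— Period 1 —
Births: 6100 × 0.489 = 2983
Group 2: 5100 × 0.956 = 4876
Group 3: 6100 × 0.94 + 6600 × 0.475 = 5734 + 3135 = 8869
Net migration: Group 2 − 480 → 4396; Group 3 + 200 → 9069
Population now: 0–19=2983, 20–39=4396, 40+=9069
— Period 2 —
Births: 4396 × 0.489 = 2150
Group 2: 2983 × 0.956 = 2852
Group 3: 4396 × 0.94 + 9069 × 0.475 = 4132 + 4308 = 8440
Net migration: Group 2 − 480 → 2372; Group 3 + 200 → 8640
Population now: 0–19=2150, 20–39=2372, 40+=8640
— Period 3 —
Births: 2372 × 0.489 = 1160
Group 2: 2150 × 0.956 = 2055
Group 3: 2372 × 0.94 + 8640 × 0.475 = 2230 + 4104 = 6334
Net migration: Group 2 − 480 → 1575; Group 3 + 200 → 6534
Population now: 0–19=1160, 20–39=1575, 40+=6534
Total after period 3: 1160 + 1575 + 6534 = 9269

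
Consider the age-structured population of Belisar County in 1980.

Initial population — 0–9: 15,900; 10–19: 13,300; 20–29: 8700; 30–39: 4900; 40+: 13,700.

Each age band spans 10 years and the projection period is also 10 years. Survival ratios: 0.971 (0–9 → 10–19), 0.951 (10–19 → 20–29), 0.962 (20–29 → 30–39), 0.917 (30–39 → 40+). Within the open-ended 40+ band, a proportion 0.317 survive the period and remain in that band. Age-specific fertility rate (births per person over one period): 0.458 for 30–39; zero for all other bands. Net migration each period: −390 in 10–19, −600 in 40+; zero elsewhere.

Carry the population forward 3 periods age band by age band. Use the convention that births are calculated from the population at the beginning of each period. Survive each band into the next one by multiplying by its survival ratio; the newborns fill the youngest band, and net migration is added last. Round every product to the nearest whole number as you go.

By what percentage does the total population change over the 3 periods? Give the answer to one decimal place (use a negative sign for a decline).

Numbering the bands 1..5 from youngest to oldest:
[period 1]
Births: 4900 × 0.458 = 2244
Band 2: 15900 × 0.971 = 15439
Band 3: 13300 × 0.951 = 12648
Band 4: 8700 × 0.962 = 8369
Band 5: 4900 × 0.917 + 13700 × 0.317 = 4493 + 4343 = 8836
Net migration: Band 2 − 390 → 15049; Band 5 − 600 → 8236
End of period: [2244, 15049, 12648, 8369, 8236]
[period 2]
Births: 8369 × 0.458 = 3833
Band 2: 2244 × 0.971 = 2179
Band 3: 15049 × 0.951 = 14312
Band 4: 12648 × 0.962 = 12167
Band 5: 8369 × 0.917 + 8236 × 0.317 = 7674 + 2611 = 10285
Net migration: Band 2 − 390 → 1789; Band 5 − 600 → 9685
End of period: [3833, 1789, 14312, 12167, 9685]
[period 3]
Births: 12167 × 0.458 = 5572
Band 2: 3833 × 0.971 = 3722
Band 3: 1789 × 0.951 = 1701
Band 4: 14312 × 0.962 = 13768
Band 5: 12167 × 0.917 + 9685 × 0.317 = 11157 + 3070 = 14227
Net migration: Band 2 − 390 → 3332; Band 5 − 600 → 13627
End of period: [5572, 3332, 1701, 13768, 13627]
Total: 56500 → 38000; change = -18500; percentage change = -32.7%

-32.7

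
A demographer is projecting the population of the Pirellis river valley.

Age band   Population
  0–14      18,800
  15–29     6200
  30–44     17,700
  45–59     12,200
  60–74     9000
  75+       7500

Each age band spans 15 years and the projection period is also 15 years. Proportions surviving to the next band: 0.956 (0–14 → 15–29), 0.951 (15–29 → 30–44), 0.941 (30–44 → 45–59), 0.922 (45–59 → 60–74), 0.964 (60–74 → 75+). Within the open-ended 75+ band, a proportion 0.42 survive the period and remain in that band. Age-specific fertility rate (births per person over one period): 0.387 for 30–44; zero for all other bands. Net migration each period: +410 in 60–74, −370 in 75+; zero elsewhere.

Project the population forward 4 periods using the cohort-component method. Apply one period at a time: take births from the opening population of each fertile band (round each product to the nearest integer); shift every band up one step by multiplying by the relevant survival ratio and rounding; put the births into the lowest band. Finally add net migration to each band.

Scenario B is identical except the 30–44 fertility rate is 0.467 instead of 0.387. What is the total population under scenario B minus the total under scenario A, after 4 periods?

4046

Call the groups 1 to 6, youngest first.
Period 1:
Births: 17700 * 0.387 = 6850
Group 2: 18800 * 0.956 = 17973
Group 3: 6200 * 0.951 = 5896
Group 4: 17700 * 0.941 = 16656
Group 5: 12200 * 0.922 = 11248
Group 6: 9000 * 0.964 + 7500 * 0.42 = 8676 + 3150 = 11826
Net migration: Group 5 + 410 → 11658; Group 6 − 370 → 11456
End of period: [6850, 17973, 5896, 16656, 11658, 11456]
Period 2:
Births: 5896 * 0.387 = 2282
Group 2: 6850 * 0.956 = 6549
Group 3: 17973 * 0.951 = 17092
Group 4: 5896 * 0.941 = 5548
Group 5: 16656 * 0.922 = 15357
Group 6: 11658 * 0.964 + 11456 * 0.42 = 11238 + 4812 = 16050
Net migration: Group 5 + 410 → 15767; Group 6 − 370 → 15680
End of period: [2282, 6549, 17092, 5548, 15767, 15680]
Period 3:
Births: 17092 * 0.387 = 6615
Group 2: 2282 * 0.956 = 2182
Group 3: 6549 * 0.951 = 6228
Group 4: 17092 * 0.941 = 16084
Group 5: 5548 * 0.922 = 5115
Group 6: 15767 * 0.964 + 15680 * 0.42 = 15199 + 6586 = 21785
Net migration: Group 5 + 410 → 5525; Group 6 − 370 → 21415
End of period: [6615, 2182, 6228, 16084, 5525, 21415]
Period 4:
Births: 6228 * 0.387 = 2410
Group 2: 6615 * 0.956 = 6324
Group 3: 2182 * 0.951 = 2075
Group 4: 6228 * 0.941 = 5861
Group 5: 16084 * 0.922 = 14829
Group 6: 5525 * 0.964 + 21415 * 0.42 = 5326 + 8994 = 14320
Net migration: Group 5 + 410 → 15239; Group 6 − 370 → 13950
End of period: [2410, 6324, 2075, 5861, 15239, 13950]
Scenario A total after 4 periods: 45859
Scenario B projection —
Period 1:
Births: 17700 * 0.467 = 8266
Group 2: 18800 * 0.956 = 17973
Group 3: 6200 * 0.951 = 5896
Group 4: 17700 * 0.941 = 16656
Group 5: 12200 * 0.922 = 11248
Group 6: 9000 * 0.964 + 7500 * 0.42 = 8676 + 3150 = 11826
Net migration: Group 5 + 410 → 11658; Group 6 − 370 → 11456
End of period: [8266, 17973, 5896, 16656, 11658, 11456]
Period 2:
Births: 5896 * 0.467 = 2753
Group 2: 8266 * 0.956 = 7902
Group 3: 17973 * 0.951 = 17092
Group 4: 5896 * 0.941 = 5548
Group 5: 16656 * 0.922 = 15357
Group 6: 11658 * 0.964 + 11456 * 0.42 = 11238 + 4812 = 16050
Net migration: Group 5 + 410 → 15767; Group 6 − 370 → 15680
End of period: [2753, 7902, 17092, 5548, 15767, 15680]
Period 3:
Births: 17092 * 0.467 = 7982
Group 2: 2753 * 0.956 = 2632
Group 3: 7902 * 0.951 = 7515
Group 4: 17092 * 0.941 = 16084
Group 5: 5548 * 0.922 = 5115
Group 6: 15767 * 0.964 + 15680 * 0.42 = 15199 + 6586 = 21785
Net migration: Group 5 + 410 → 5525; Group 6 − 370 → 21415
End of period: [7982, 2632, 7515, 16084, 5525, 21415]
Period 4:
Births: 7515 * 0.467 = 3510
Group 2: 7982 * 0.956 = 7631
Group 3: 2632 * 0.951 = 2503
Group 4: 7515 * 0.941 = 7072
Group 5: 16084 * 0.922 = 14829
Group 6: 5525 * 0.964 + 21415 * 0.42 = 5326 + 8994 = 14320
Net migration: Group 5 + 410 → 15239; Group 6 − 370 → 13950
End of period: [3510, 7631, 2503, 7072, 15239, 13950]
Scenario B total after 4 periods: 49905
Difference B − A = 49905 − 45859 = 4046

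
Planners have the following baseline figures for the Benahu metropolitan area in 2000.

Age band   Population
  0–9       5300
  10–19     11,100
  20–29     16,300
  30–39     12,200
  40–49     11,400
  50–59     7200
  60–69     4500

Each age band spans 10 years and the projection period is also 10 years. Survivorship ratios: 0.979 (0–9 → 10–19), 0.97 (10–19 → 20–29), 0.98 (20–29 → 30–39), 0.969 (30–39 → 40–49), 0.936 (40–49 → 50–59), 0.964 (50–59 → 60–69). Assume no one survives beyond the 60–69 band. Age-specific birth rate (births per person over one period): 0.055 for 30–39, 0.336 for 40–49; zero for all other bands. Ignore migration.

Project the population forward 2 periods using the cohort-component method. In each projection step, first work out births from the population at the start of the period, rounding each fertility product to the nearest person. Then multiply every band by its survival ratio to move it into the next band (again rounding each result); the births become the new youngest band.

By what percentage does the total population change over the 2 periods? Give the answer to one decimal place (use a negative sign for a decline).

[period 1]
Births: 12200 × 0.055 = 671, 11400 × 0.336 = 3830 → 4501
10–19: 5300 × 0.979 = 5189
20–29: 11100 × 0.97 = 10767
30–39: 16300 × 0.98 = 15974
40–49: 12200 × 0.969 = 11822
50–59: 11400 × 0.936 = 10670
60–69: 7200 × 0.964 = 6941
End of period: [4501, 5189, 10767, 15974, 11822, 10670, 6941]
[period 2]
Births: 15974 × 0.055 = 879, 11822 × 0.336 = 3972 → 4851
10–19: 4501 × 0.979 = 4406
20–29: 5189 × 0.97 = 5033
30–39: 10767 × 0.98 = 10552
40–49: 15974 × 0.969 = 15479
50–59: 11822 × 0.936 = 11065
60–69: 10670 × 0.964 = 10286
End of period: [4851, 4406, 5033, 10552, 15479, 11065, 10286]
Total: 68000 → 61672; change = -6328; percentage change = -9.3%

-9.3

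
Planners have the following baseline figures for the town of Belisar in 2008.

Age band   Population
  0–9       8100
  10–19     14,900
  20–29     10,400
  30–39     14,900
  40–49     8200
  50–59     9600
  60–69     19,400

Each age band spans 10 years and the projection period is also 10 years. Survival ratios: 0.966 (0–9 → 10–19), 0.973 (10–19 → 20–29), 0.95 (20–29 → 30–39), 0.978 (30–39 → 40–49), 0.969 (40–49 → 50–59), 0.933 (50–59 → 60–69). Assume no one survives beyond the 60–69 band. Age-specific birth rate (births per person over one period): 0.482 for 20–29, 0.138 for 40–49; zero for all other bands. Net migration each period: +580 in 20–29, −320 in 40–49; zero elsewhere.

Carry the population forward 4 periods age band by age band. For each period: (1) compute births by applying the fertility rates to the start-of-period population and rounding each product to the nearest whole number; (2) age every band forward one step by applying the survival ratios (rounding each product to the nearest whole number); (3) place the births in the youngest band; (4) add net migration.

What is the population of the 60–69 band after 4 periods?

After projecting period 1:
Births: 10400 × 0.482 = 5013, 8200 × 0.138 = 1132 → 6145
10–19: 8100 × 0.966 = 7825
20–29: 14900 × 0.973 = 14498
30–39: 10400 × 0.95 = 9880
40–49: 14900 × 0.978 = 14572
50–59: 8200 × 0.969 = 7946
60–69: 9600 × 0.933 = 8957
Net migration: 20–29 + 580 → 15078; 40–49 − 320 → 14252
End of period: [6145, 7825, 15078, 9880, 14252, 7946, 8957]
After projecting period 2:
Births: 15078 × 0.482 = 7268, 14252 × 0.138 = 1967 → 9235
10–19: 6145 × 0.966 = 5936
20–29: 7825 × 0.973 = 7614
30–39: 15078 × 0.95 = 14324
40–49: 9880 × 0.978 = 9663
50–59: 14252 × 0.969 = 13810
60–69: 7946 × 0.933 = 7414
Net migration: 20–29 + 580 → 8194; 40–49 − 320 → 9343
End of period: [9235, 5936, 8194, 14324, 9343, 13810, 7414]
After projecting period 3:
Births: 8194 × 0.482 = 3950, 9343 × 0.138 = 1289 → 5239
10–19: 9235 × 0.966 = 8921
20–29: 5936 × 0.973 = 5776
30–39: 8194 × 0.95 = 7784
40–49: 14324 × 0.978 = 14009
50–59: 9343 × 0.969 = 9053
60–69: 13810 × 0.933 = 12885
Net migration: 20–29 + 580 → 6356; 40–49 − 320 → 13689
End of period: [5239, 8921, 6356, 7784, 13689, 9053, 12885]
After projecting period 4:
Births: 6356 × 0.482 = 3064, 13689 × 0.138 = 1889 → 4953
10–19: 5239 × 0.966 = 5061
20–29: 8921 × 0.973 = 8680
30–39: 6356 × 0.95 = 6038
40–49: 7784 × 0.978 = 7613
50–59: 13689 × 0.969 = 13265
60–69: 9053 × 0.933 = 8446
Net migration: 20–29 + 580 → 9260; 40–49 − 320 → 7293
End of period: [4953, 5061, 9260, 6038, 7293, 13265, 8446]

8446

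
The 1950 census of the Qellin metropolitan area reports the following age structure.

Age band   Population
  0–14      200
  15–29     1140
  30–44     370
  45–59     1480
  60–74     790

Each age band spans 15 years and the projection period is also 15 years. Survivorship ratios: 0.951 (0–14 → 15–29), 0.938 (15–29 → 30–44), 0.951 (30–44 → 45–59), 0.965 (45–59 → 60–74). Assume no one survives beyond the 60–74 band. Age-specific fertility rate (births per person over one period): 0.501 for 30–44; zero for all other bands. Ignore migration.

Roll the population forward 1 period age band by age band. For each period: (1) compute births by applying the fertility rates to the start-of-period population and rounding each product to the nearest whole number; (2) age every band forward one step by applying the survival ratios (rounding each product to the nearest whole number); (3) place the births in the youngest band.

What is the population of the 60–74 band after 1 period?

1428

[period 1]
Births: 370 × 0.501 = 185
15–29: 200 × 0.951 = 190
30–44: 1140 × 0.938 = 1069
45–59: 370 × 0.951 = 352
60–74: 1480 × 0.965 = 1428
End of period: [185, 190, 1069, 352, 1428]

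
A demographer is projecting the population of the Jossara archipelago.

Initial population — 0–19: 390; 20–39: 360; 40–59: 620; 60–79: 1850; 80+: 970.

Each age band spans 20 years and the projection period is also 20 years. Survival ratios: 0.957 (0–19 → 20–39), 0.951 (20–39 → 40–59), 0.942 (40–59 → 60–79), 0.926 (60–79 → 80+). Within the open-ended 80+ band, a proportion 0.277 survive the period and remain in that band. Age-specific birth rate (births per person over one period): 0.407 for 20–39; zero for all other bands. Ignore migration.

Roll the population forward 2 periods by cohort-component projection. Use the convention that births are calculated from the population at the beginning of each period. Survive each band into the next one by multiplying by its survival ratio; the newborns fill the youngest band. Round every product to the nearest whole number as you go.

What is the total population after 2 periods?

2060

Period 1.
Births: 360 × 0.407 = 147
20–39: 390 × 0.957 = 373
40–59: 360 × 0.951 = 342
60–79: 620 × 0.942 = 584
80+: 1850 × 0.926 + 970 × 0.277 = 1713 + 269 = 1982
End of period: [147, 373, 342, 584, 1982]
Period 2.
Births: 373 × 0.407 = 152
20–39: 147 × 0.957 = 141
40–59: 373 × 0.951 = 355
60–79: 342 × 0.942 = 322
80+: 584 × 0.926 + 1982 × 0.277 = 541 + 549 = 1090
End of period: [152, 141, 355, 322, 1090]
Total after period 2: 152 + 141 + 355 + 322 + 1090 = 2060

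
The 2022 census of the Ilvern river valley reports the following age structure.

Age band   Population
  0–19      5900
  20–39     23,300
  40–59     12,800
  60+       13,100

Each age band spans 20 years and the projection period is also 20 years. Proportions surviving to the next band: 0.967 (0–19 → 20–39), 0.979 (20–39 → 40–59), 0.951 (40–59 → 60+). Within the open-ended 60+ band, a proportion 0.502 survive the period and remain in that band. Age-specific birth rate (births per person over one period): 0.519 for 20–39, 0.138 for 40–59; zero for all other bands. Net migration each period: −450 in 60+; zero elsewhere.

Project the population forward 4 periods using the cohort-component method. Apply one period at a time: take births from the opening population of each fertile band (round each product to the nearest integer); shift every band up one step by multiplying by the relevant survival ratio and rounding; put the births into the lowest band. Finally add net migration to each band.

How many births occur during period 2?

Period 1:
Births: 23300 × 0.519 = 12093, 12800 × 0.138 = 1766 → 13859
20–39: 5900 × 0.967 = 5705
40–59: 23300 × 0.979 = 22811
60+: 12800 × 0.951 + 13100 × 0.502 = 12173 + 6576 = 18749
Net migration: 60+ − 450 → 18299
Giving 13859 / 5705 / 22811 / 18299.
Period 2:
Births: 5705 × 0.519 = 2961, 22811 × 0.138 = 3148 → 6109
20–39: 13859 × 0.967 = 13402
40–59: 5705 × 0.979 = 5585
60+: 22811 × 0.951 + 18299 × 0.502 = 21693 + 9186 = 30879
Net migration: 60+ − 450 → 30429
Giving 6109 / 13402 / 5585 / 30429.

6109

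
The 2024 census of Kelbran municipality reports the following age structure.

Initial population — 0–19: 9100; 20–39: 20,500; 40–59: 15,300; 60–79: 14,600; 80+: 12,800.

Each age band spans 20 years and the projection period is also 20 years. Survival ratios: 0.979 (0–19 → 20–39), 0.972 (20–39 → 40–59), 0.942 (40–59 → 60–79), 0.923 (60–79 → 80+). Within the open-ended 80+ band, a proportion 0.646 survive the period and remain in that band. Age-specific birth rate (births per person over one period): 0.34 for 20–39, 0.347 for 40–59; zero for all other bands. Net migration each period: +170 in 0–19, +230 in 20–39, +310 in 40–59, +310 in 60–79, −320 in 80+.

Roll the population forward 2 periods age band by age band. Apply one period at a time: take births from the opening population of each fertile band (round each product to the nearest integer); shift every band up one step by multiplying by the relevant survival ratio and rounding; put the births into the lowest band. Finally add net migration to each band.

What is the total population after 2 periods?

78392

Numbering the bands 1..5 from youngest to oldest:
— Period 1 —
Births: 20500 × 0.34 = 6970 ; 15300 × 0.347 = 5309 → 12279
Band 2: 9100 × 0.979 = 8909
Band 3: 20500 × 0.972 = 19926
Band 4: 15300 × 0.942 = 14413
Band 5: 14600 × 0.923 + 12800 × 0.646 = 13476 + 8269 = 21745
Net migration: Band 1 + 170 → 12449; Band 2 + 230 → 9139; Band 3 + 310 → 20236; Band 4 + 310 → 14723; Band 5 − 320 → 21425
Giving 12449 / 9139 / 20236 / 14723 / 21425.
— Period 2 —
Births: 9139 × 0.34 = 3107 ; 20236 × 0.347 = 7022 → 10129
Band 2: 12449 × 0.979 = 12188
Band 3: 9139 × 0.972 = 8883
Band 4: 20236 × 0.942 = 19062
Band 5: 14723 × 0.923 + 21425 × 0.646 = 13589 + 13841 = 27430
Net migration: Band 1 + 170 → 10299; Band 2 + 230 → 12418; Band 3 + 310 → 9193; Band 4 + 310 → 19372; Band 5 − 320 → 27110
Giving 10299 / 12418 / 9193 / 19372 / 27110.
Total after period 2: 10299 + 12418 + 9193 + 19372 + 27110 = 78392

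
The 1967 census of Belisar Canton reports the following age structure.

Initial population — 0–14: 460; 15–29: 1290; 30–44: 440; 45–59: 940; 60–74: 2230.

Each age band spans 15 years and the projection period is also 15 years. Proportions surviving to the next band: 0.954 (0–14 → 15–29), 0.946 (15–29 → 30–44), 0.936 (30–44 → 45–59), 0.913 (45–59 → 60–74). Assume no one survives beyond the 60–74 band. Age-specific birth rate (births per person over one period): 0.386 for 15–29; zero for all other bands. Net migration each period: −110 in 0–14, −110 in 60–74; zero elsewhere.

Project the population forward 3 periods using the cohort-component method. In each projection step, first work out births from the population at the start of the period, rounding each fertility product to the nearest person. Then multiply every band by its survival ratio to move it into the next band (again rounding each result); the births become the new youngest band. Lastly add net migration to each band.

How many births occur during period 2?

Call the groups 1 to 5, youngest first.
[period 1]
Births: 1290 × 0.386 = 498
Group 2: 460 × 0.954 = 439
Group 3: 1290 × 0.946 = 1220
Group 4: 440 × 0.936 = 412
Group 5: 940 × 0.913 = 858
Net migration: Group 1 − 110 → 388; Group 5 − 110 → 748
Population now: 0–14=388, 15–29=439, 30–44=1220, 45–59=412, 60–74=748
[period 2]
Births: 439 × 0.386 = 169
Group 2: 388 × 0.954 = 370
Group 3: 439 × 0.946 = 415
Group 4: 1220 × 0.936 = 1142
Group 5: 412 × 0.913 = 376
Net migration: Group 1 − 110 → 59; Group 5 − 110 → 266
Population now: 0–14=59, 15–29=370, 30–44=415, 45–59=1142, 60–74=266

169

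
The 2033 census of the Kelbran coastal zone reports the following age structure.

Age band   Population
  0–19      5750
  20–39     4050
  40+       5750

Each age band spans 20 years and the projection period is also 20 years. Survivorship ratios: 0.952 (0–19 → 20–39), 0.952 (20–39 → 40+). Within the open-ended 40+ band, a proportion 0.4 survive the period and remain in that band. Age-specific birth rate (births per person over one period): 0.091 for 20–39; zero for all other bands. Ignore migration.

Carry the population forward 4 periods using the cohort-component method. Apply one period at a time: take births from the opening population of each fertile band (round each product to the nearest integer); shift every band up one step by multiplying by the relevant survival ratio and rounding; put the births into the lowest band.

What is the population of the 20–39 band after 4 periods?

Call the bands 1 to 3, youngest first.
[period 1]
Births: 4050 * 0.091 = 369
Band 2: 5750 * 0.952 = 5474
Band 3: 4050 * 0.952 + 5750 * 0.4 = 3856 + 2300 = 6156
Population now: 0–19=369, 20–39=5474, 40+=6156
[period 2]
Births: 5474 * 0.091 = 498
Band 2: 369 * 0.952 = 351
Band 3: 5474 * 0.952 + 6156 * 0.4 = 5211 + 2462 = 7673
Population now: 0–19=498, 20–39=351, 40+=7673
[period 3]
Births: 351 * 0.091 = 32
Band 2: 498 * 0.952 = 474
Band 3: 351 * 0.952 + 7673 * 0.4 = 334 + 3069 = 3403
Population now: 0–19=32, 20–39=474, 40+=3403
[period 4]
Births: 474 * 0.091 = 43
Band 2: 32 * 0.952 = 30
Band 3: 474 * 0.952 + 3403 * 0.4 = 451 + 1361 = 1812
Population now: 0–19=43, 20–39=30, 40+=1812

30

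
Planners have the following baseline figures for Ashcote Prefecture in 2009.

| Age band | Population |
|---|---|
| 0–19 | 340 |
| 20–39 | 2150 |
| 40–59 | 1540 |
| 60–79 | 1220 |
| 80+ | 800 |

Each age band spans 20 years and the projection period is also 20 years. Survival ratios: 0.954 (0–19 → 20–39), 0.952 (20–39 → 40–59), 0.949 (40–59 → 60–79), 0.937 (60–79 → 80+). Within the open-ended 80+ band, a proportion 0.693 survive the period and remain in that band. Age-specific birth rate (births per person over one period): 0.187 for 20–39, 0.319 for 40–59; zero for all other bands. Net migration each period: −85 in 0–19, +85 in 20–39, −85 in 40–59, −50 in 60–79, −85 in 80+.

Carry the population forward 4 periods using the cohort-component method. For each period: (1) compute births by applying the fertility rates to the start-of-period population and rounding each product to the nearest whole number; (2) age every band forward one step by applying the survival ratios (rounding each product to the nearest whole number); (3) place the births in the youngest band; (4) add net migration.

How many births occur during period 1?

Call the groups 1 to 5, youngest first.
After projecting period 1:
Births: 2150 × 0.187 = 402  |  1540 × 0.319 = 491 → total 893
Group 2: 340 × 0.954 = 324
Group 3: 2150 × 0.952 = 2047
Group 4: 1540 × 0.949 = 1461
Group 5: 1220 × 0.937 + 800 × 0.693 = 1143 + 554 = 1697
Net migration: Group 1 − 85 → 808; Group 2 + 85 → 409; Group 3 − 85 → 1962; Group 4 − 50 → 1411; Group 5 − 85 → 1612
→ [808, 409, 1962, 1411, 1612]

893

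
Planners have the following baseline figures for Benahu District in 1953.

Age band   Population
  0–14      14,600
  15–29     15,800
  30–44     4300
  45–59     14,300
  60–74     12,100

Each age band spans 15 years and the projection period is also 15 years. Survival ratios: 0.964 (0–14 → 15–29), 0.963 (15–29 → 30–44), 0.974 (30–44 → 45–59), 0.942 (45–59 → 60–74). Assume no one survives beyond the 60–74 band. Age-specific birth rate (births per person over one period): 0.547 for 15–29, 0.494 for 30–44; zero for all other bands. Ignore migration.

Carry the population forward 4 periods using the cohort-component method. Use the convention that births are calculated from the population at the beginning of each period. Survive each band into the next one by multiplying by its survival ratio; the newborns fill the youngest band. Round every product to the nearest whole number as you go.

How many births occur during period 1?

10767

Period 1:
Births: 15800 * 0.547 = 8643  |  4300 * 0.494 = 2124 — total 10767
15–29: 14600 * 0.964 = 14074
30–44: 15800 * 0.963 = 15215
45–59: 4300 * 0.974 = 4188
60–74: 14300 * 0.942 = 13471
End of period: [10767, 14074, 15215, 4188, 13471]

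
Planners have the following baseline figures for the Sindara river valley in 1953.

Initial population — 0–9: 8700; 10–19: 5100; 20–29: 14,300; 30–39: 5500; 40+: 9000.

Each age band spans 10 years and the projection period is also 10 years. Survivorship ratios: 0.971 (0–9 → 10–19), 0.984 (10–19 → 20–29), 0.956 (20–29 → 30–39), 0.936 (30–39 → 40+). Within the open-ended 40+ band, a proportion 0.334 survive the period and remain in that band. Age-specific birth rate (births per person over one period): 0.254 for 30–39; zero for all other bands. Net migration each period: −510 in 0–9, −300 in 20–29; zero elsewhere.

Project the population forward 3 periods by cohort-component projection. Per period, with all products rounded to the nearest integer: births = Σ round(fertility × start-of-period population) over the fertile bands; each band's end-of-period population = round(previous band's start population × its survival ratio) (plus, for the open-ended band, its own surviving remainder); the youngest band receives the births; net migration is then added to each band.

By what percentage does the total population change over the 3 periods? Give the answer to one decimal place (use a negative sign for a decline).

Let group 1 be 0–9 through group 5 = 40+.
— Period 1 —
Births: 5500 × 0.254 = 1397
Group 2: 8700 × 0.971 = 8448
Group 3: 5100 × 0.984 = 5018
Group 4: 14300 × 0.956 = 13671
Group 5: 5500 × 0.936 + 9000 × 0.334 = 5148 + 3006 = 8154
Net migration: Group 1 − 510 → 887; Group 3 − 300 → 4718
Giving 887 / 8448 / 4718 / 13671 / 8154.
— Period 2 —
Births: 13671 × 0.254 = 3472
Group 2: 887 × 0.971 = 861
Group 3: 8448 × 0.984 = 8313
Group 4: 4718 × 0.956 = 4510
Group 5: 13671 × 0.936 + 8154 × 0.334 = 12796 + 2723 = 15519
Net migration: Group 1 − 510 → 2962; Group 3 − 300 → 8013
Giving 2962 / 861 / 8013 / 4510 / 15519.
— Period 3 —
Births: 4510 × 0.254 = 1146
Group 2: 2962 × 0.971 = 2876
Group 3: 861 × 0.984 = 847
Group 4: 8013 × 0.956 = 7660
Group 5: 4510 × 0.936 + 15519 × 0.334 = 4221 + 5183 = 9404
Net migration: Group 1 − 510 → 636; Group 3 − 300 → 547
Giving 636 / 2876 / 547 / 7660 / 9404.
Total: 42600 → 21123; change = -21477; percentage change = -50.4%

-50.4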